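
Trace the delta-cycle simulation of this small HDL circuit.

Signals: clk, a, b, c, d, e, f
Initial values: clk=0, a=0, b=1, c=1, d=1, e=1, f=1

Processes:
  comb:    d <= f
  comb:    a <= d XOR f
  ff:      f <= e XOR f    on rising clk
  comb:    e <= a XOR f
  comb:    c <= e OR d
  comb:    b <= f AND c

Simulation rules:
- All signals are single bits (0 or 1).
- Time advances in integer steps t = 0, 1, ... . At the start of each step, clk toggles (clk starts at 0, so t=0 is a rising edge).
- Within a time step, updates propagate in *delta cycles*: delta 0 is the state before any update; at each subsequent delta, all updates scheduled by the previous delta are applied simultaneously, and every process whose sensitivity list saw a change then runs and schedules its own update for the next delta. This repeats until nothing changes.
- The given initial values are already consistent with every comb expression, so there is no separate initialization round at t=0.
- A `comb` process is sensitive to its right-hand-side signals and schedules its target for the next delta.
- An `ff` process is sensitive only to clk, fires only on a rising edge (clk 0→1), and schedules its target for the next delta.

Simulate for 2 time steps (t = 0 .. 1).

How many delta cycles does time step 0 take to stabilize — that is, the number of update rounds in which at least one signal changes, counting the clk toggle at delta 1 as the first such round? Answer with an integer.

t=0 Δ0: c=1 a=0 clk=0 b=1 f=1 d=1 e=1
  Δ1: clk:0→1
  Δ2: f:1→0
  Δ3: a:0→1, b:1→0, d:1→0, e:1→0
  Δ4: c:1→0, a:1→0, e:0→1
  Δ5: c:0→1, e:1→0
  Δ6: c:1→0
  (6Δ to stable)
t=1 Δ0: c=0 a=0 clk=1 b=0 f=0 d=0 e=0
  Δ1: clk:1→0
  (1Δ to stable)

6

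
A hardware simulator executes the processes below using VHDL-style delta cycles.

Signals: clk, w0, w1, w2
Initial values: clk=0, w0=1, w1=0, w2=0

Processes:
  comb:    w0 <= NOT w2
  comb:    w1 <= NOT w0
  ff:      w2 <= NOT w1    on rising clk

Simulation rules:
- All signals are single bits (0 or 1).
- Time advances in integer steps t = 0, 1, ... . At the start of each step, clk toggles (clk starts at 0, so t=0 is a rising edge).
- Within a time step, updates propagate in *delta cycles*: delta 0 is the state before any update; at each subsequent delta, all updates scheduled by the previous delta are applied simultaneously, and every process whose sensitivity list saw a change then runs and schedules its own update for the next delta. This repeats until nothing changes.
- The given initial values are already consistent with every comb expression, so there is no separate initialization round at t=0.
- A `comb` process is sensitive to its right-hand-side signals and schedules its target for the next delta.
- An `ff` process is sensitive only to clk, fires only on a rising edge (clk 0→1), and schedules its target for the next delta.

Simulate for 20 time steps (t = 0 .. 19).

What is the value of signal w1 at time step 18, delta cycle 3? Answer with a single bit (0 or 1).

t0.Δ0 w1=0 w0=1 w2=0 clk=0
t0.Δ1 w1=0 w0=1 w2=0 clk=1
t0.Δ2 w1=0 w0=1 w2=1 clk=1
t0.Δ3 w1=0 w0=0 w2=1 clk=1
t0.Δ4 w1=1 w0=0 w2=1 clk=1
t1.Δ0 w1=1 w0=0 w2=1 clk=1
t1.Δ1 w1=1 w0=0 w2=1 clk=0
t2.Δ0 w1=1 w0=0 w2=1 clk=0
t2.Δ1 w1=1 w0=0 w2=1 clk=1
t2.Δ2 w1=1 w0=0 w2=0 clk=1
t2.Δ3 w1=1 w0=1 w2=0 clk=1
t2.Δ4 w1=0 w0=1 w2=0 clk=1
t3.Δ0 w1=0 w0=1 w2=0 clk=1
t3.Δ1 w1=0 w0=1 w2=0 clk=0
t4.Δ0 w1=0 w0=1 w2=0 clk=0
t4.Δ1 w1=0 w0=1 w2=0 clk=1
t4.Δ2 w1=0 w0=1 w2=1 clk=1
t4.Δ3 w1=0 w0=0 w2=1 clk=1
t4.Δ4 w1=1 w0=0 w2=1 clk=1
t5.Δ0 w1=1 w0=0 w2=1 clk=1
t5.Δ1 w1=1 w0=0 w2=1 clk=0
t6.Δ0 w1=1 w0=0 w2=1 clk=0
t6.Δ1 w1=1 w0=0 w2=1 clk=1
t6.Δ2 w1=1 w0=0 w2=0 clk=1
t6.Δ3 w1=1 w0=1 w2=0 clk=1
t6.Δ4 w1=0 w0=1 w2=0 clk=1
t7.Δ0 w1=0 w0=1 w2=0 clk=1
t7.Δ1 w1=0 w0=1 w2=0 clk=0
t8.Δ0 w1=0 w0=1 w2=0 clk=0
t8.Δ1 w1=0 w0=1 w2=0 clk=1
t8.Δ2 w1=0 w0=1 w2=1 clk=1
t8.Δ3 w1=0 w0=0 w2=1 clk=1
t8.Δ4 w1=1 w0=0 w2=1 clk=1
t9.Δ0 w1=1 w0=0 w2=1 clk=1
t9.Δ1 w1=1 w0=0 w2=1 clk=0
t10.Δ0 w1=1 w0=0 w2=1 clk=0
t10.Δ1 w1=1 w0=0 w2=1 clk=1
t10.Δ2 w1=1 w0=0 w2=0 clk=1
t10.Δ3 w1=1 w0=1 w2=0 clk=1
t10.Δ4 w1=0 w0=1 w2=0 clk=1
t11.Δ0 w1=0 w0=1 w2=0 clk=1
t11.Δ1 w1=0 w0=1 w2=0 clk=0
t12.Δ0 w1=0 w0=1 w2=0 clk=0
t12.Δ1 w1=0 w0=1 w2=0 clk=1
t12.Δ2 w1=0 w0=1 w2=1 clk=1
t12.Δ3 w1=0 w0=0 w2=1 clk=1
t12.Δ4 w1=1 w0=0 w2=1 clk=1
t13.Δ0 w1=1 w0=0 w2=1 clk=1
t13.Δ1 w1=1 w0=0 w2=1 clk=0
t14.Δ0 w1=1 w0=0 w2=1 clk=0
t14.Δ1 w1=1 w0=0 w2=1 clk=1
t14.Δ2 w1=1 w0=0 w2=0 clk=1
t14.Δ3 w1=1 w0=1 w2=0 clk=1
t14.Δ4 w1=0 w0=1 w2=0 clk=1
t15.Δ0 w1=0 w0=1 w2=0 clk=1
t15.Δ1 w1=0 w0=1 w2=0 clk=0
t16.Δ0 w1=0 w0=1 w2=0 clk=0
t16.Δ1 w1=0 w0=1 w2=0 clk=1
t16.Δ2 w1=0 w0=1 w2=1 clk=1
t16.Δ3 w1=0 w0=0 w2=1 clk=1
t16.Δ4 w1=1 w0=0 w2=1 clk=1
t17.Δ0 w1=1 w0=0 w2=1 clk=1
t17.Δ1 w1=1 w0=0 w2=1 clk=0
t18.Δ0 w1=1 w0=0 w2=1 clk=0
t18.Δ1 w1=1 w0=0 w2=1 clk=1
t18.Δ2 w1=1 w0=0 w2=0 clk=1
t18.Δ3 w1=1 w0=1 w2=0 clk=1
t18.Δ4 w1=0 w0=1 w2=0 clk=1
t19.Δ0 w1=0 w0=1 w2=0 clk=1
t19.Δ1 w1=0 w0=1 w2=0 clk=0

1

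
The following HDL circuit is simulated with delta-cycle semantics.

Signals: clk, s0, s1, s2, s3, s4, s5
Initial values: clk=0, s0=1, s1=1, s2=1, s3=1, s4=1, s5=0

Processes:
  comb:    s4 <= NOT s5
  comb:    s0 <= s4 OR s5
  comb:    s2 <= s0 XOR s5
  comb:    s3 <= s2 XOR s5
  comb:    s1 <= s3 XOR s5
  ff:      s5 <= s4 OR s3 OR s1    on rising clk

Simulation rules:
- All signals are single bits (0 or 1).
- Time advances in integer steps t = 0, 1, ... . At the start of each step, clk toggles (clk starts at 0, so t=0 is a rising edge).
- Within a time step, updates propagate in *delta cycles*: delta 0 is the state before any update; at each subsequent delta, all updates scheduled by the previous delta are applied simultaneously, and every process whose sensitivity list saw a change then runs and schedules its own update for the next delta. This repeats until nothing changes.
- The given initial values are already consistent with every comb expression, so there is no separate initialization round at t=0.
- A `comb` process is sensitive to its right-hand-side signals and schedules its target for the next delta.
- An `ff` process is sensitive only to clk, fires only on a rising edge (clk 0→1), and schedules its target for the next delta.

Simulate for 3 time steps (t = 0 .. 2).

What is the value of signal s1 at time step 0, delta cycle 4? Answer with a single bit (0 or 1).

1

[bits: s1,s0,s5,s4,clk,s3,s2]
t=0: Δ0=1101011 Δ1=1101111 Δ2=1111111 Δ3=0110100 Δ4=1110110 Δ5=0110110 | 5Δ
t=1: Δ0=0110110 Δ1=0110010 | 1Δ
t=2: Δ0=0110010 Δ1=0110110 | 1Δ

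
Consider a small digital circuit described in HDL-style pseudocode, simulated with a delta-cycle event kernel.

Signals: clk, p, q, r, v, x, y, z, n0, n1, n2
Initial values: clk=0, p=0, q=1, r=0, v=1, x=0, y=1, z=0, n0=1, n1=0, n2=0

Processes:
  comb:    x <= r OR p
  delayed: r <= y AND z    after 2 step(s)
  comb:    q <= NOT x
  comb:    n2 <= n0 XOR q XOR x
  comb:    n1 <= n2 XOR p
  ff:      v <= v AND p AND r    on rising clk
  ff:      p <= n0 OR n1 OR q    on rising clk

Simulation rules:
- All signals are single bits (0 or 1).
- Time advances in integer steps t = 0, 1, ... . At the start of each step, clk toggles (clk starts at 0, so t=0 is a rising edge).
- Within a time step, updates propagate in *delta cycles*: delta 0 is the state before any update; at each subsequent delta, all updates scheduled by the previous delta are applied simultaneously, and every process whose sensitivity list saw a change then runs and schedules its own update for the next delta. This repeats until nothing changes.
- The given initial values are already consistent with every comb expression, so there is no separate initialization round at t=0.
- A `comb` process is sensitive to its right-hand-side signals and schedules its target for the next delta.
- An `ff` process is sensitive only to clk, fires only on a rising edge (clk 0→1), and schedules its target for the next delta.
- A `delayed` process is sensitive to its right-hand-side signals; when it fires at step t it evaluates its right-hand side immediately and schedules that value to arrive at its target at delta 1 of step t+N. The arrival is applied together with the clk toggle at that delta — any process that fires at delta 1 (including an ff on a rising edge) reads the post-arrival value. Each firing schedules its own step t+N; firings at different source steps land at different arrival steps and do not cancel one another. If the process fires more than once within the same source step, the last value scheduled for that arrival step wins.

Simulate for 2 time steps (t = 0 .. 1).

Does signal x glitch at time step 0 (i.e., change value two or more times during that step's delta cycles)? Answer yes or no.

no

t=0 Δ0: n2=0 n0=1 n1=0 clk=0 r=0 y=1 x=0 p=0 v=1 q=1 z=0
  Δ1: clk:0→1
  Δ2: p:0→1, v:1→0
  Δ3: n1:0→1, x:0→1
  Δ4: n2:0→1, q:1→0
  Δ5: n2:1→0, n1:1→0
  Δ6: n1:0→1
  (6Δ to stable)
t=1 Δ0: n2=0 n0=1 n1=1 clk=1 r=0 y=1 x=1 p=1 v=0 q=0 z=0
  Δ1: clk:1→0
  (1Δ to stable)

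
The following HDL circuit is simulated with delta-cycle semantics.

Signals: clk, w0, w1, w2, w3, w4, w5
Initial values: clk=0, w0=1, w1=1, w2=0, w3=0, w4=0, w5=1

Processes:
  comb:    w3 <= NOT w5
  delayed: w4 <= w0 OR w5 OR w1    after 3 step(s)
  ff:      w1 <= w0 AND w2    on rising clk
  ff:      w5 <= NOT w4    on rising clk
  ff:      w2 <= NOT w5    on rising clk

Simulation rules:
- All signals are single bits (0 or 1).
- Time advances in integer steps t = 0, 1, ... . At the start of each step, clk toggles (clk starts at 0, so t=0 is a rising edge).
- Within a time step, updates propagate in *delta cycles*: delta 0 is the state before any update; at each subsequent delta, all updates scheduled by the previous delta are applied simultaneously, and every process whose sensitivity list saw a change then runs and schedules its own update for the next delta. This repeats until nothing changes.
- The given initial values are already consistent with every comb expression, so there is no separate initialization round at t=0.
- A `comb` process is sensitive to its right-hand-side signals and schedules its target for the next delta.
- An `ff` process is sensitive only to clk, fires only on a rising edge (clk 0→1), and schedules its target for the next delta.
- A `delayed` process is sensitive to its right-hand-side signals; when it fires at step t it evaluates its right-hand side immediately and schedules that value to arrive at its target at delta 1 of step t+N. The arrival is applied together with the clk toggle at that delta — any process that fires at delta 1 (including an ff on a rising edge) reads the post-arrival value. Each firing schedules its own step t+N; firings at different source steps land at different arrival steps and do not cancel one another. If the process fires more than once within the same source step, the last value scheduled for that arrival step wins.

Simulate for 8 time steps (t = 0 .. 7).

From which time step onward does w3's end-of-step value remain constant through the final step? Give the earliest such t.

t=0 Δ0: w0=1 w4=0 w3=0 clk=0 w1=1 w5=1 w2=0
  Δ1: clk:0→1
  Δ2: w1:1→0
  (2Δ to stable)
t=1 Δ0: w0=1 w4=0 w3=0 clk=1 w1=0 w5=1 w2=0
  Δ1: clk:1→0
  (1Δ to stable)
t=2 Δ0: w0=1 w4=0 w3=0 clk=0 w1=0 w5=1 w2=0
  Δ1: clk:0→1
  (1Δ to stable)
t=3 Δ0: w0=1 w4=0 w3=0 clk=1 w1=0 w5=1 w2=0
  Δ1: w4:0→1, clk:1→0
  (1Δ to stable)
t=4 Δ0: w0=1 w4=1 w3=0 clk=0 w1=0 w5=1 w2=0
  Δ1: clk:0→1
  Δ2: w5:1→0
  Δ3: w3:0→1
  (3Δ to stable)
t=5 Δ0: w0=1 w4=1 w3=1 clk=1 w1=0 w5=0 w2=0
  Δ1: clk:1→0
  (1Δ to stable)
t=6 Δ0: w0=1 w4=1 w3=1 clk=0 w1=0 w5=0 w2=0
  Δ1: clk:0→1
  Δ2: w2:0→1
  (2Δ to stable)
t=7 Δ0: w0=1 w4=1 w3=1 clk=1 w1=0 w5=0 w2=1
  Δ1: clk:1→0
  (1Δ to stable)

4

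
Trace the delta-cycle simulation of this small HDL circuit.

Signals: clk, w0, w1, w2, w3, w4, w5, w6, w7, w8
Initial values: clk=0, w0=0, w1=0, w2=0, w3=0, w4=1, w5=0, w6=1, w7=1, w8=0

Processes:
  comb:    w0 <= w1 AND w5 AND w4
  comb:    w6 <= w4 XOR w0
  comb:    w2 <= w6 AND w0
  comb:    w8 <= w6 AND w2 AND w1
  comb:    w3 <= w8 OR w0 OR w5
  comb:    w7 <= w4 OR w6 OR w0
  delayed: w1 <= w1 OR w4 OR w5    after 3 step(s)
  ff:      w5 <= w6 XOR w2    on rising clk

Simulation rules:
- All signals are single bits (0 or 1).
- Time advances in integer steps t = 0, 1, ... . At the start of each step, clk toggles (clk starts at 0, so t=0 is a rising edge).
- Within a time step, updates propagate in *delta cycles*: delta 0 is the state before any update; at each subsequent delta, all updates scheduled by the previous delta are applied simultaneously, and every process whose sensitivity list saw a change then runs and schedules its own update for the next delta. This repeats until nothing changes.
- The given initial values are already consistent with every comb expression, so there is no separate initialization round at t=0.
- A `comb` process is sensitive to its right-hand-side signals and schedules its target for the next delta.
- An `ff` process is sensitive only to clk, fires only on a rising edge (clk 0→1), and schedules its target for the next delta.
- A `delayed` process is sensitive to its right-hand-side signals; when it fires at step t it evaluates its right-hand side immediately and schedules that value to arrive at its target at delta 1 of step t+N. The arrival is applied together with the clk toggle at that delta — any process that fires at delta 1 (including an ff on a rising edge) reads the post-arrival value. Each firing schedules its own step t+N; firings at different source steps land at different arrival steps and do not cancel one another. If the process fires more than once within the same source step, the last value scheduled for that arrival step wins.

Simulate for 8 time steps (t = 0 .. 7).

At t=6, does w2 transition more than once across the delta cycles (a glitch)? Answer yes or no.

t=0 Δ0: w7=1 w4=1 w6=1 w8=0 w0=0 w5=0 w3=0 clk=0 w1=0 w2=0
  Δ1: clk:0→1
  Δ2: w5:0→1
  Δ3: w3:0→1
  (3Δ to stable)
t=1 Δ0: w7=1 w4=1 w6=1 w8=0 w0=0 w5=1 w3=1 clk=1 w1=0 w2=0
  Δ1: clk:1→0
  (1Δ to stable)
t=2 Δ0: w7=1 w4=1 w6=1 w8=0 w0=0 w5=1 w3=1 clk=0 w1=0 w2=0
  Δ1: clk:0→1
  (1Δ to stable)
t=3 Δ0: w7=1 w4=1 w6=1 w8=0 w0=0 w5=1 w3=1 clk=1 w1=0 w2=0
  Δ1: clk:1→0, w1:0→1
  Δ2: w0:0→1
  Δ3: w6:1→0, w2:0→1
  Δ4: w2:1→0
  (4Δ to stable)
t=4 Δ0: w7=1 w4=1 w6=0 w8=0 w0=1 w5=1 w3=1 clk=0 w1=1 w2=0
  Δ1: clk:0→1
  Δ2: w5:1→0
  Δ3: w0:1→0
  Δ4: w6:0→1, w3:1→0
  (4Δ to stable)
t=5 Δ0: w7=1 w4=1 w6=1 w8=0 w0=0 w5=0 w3=0 clk=1 w1=1 w2=0
  Δ1: clk:1→0
  (1Δ to stable)
t=6 Δ0: w7=1 w4=1 w6=1 w8=0 w0=0 w5=0 w3=0 clk=0 w1=1 w2=0
  Δ1: clk:0→1
  Δ2: w5:0→1
  Δ3: w0:0→1, w3:0→1
  Δ4: w6:1→0, w2:0→1
  Δ5: w2:1→0
  (5Δ to stable)
t=7 Δ0: w7=1 w4=1 w6=0 w8=0 w0=1 w5=1 w3=1 clk=1 w1=1 w2=0
  Δ1: clk:1→0
  (1Δ to stable)

yes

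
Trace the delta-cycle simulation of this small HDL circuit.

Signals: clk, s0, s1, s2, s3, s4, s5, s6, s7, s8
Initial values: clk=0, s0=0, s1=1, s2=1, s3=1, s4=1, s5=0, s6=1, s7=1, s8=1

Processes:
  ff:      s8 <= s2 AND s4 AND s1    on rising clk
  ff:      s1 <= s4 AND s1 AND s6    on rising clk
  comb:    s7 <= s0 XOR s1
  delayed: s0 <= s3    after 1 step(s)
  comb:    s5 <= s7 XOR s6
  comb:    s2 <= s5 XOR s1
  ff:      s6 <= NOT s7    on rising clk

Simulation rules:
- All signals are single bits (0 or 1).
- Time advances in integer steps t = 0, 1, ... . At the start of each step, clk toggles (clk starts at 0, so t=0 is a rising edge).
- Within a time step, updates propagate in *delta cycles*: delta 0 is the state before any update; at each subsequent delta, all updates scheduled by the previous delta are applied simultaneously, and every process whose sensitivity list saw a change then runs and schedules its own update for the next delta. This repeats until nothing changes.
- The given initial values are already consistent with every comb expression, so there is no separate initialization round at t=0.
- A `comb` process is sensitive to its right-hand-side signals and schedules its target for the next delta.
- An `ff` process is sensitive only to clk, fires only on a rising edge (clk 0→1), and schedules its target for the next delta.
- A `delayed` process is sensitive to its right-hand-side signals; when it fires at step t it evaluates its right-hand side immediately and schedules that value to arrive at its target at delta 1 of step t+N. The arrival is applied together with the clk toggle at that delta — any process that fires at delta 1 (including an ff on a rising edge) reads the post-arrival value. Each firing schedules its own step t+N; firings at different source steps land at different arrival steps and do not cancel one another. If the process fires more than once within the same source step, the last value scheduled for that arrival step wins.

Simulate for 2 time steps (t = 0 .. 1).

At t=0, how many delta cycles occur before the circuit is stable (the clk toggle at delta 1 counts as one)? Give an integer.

[bits: s1,s2,s3,s6,clk,s8,s4,s5,s7,s0]
t=0: Δ0=1111011010 Δ1=1111111010 Δ2=1110111010 Δ3=1110111110 Δ4=1010111110 | 4Δ
t=1: Δ0=1010111110 Δ1=1010011110 | 1Δ

4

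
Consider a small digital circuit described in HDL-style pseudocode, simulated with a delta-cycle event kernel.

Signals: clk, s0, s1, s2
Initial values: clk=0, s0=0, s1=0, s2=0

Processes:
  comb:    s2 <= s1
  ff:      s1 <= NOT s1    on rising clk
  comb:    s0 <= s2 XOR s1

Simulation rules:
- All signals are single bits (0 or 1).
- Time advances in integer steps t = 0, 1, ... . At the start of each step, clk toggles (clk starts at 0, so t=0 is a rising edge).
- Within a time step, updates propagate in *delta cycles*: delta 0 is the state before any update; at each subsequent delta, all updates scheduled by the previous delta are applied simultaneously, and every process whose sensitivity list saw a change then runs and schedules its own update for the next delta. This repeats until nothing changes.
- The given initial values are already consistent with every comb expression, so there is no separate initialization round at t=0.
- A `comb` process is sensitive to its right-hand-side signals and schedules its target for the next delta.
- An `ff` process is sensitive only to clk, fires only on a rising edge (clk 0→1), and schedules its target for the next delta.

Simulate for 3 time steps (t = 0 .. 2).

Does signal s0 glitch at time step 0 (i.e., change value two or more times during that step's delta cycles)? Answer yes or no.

t0.Δ0 s0=0 clk=0 s2=0 s1=0
t0.Δ1 s0=0 clk=1 s2=0 s1=0
t0.Δ2 s0=0 clk=1 s2=0 s1=1
t0.Δ3 s0=1 clk=1 s2=1 s1=1
t0.Δ4 s0=0 clk=1 s2=1 s1=1
t1.Δ0 s0=0 clk=1 s2=1 s1=1
t1.Δ1 s0=0 clk=0 s2=1 s1=1
t2.Δ0 s0=0 clk=0 s2=1 s1=1
t2.Δ1 s0=0 clk=1 s2=1 s1=1
t2.Δ2 s0=0 clk=1 s2=1 s1=0
t2.Δ3 s0=1 clk=1 s2=0 s1=0
t2.Δ4 s0=0 clk=1 s2=0 s1=0

yes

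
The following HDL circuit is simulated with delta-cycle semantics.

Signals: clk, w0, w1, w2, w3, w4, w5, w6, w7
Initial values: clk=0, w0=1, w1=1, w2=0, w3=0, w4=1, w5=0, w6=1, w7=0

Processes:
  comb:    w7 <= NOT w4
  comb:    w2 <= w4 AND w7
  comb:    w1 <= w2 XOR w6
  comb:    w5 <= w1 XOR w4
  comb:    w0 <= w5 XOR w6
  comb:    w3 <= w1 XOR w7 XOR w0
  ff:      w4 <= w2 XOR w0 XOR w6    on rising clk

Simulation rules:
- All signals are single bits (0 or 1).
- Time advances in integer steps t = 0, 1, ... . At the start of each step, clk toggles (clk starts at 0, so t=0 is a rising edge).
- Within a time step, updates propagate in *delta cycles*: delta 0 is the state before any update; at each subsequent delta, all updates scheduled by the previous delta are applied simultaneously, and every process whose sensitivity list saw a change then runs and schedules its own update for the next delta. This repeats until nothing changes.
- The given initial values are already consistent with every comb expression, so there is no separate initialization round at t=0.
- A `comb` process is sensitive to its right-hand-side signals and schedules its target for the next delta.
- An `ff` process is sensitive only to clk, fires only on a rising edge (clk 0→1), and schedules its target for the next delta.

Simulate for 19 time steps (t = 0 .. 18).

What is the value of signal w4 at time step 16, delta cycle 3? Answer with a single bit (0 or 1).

0

t=0 Δ0: clk=0 w2=0 w0=1 w6=1 w1=1 w3=0 w5=0 w7=0 w4=1
  Δ1: clk:0→1
  Δ2: w4:1→0
  Δ3: w5:0→1, w7:0→1
  Δ4: w0:1→0, w3:0→1
  Δ5: w3:1→0
  (5Δ to stable)
t=1 Δ0: clk=1 w2=0 w0=0 w6=1 w1=1 w3=0 w5=1 w7=1 w4=0
  Δ1: clk:1→0
  (1Δ to stable)
t=2 Δ0: clk=0 w2=0 w0=0 w6=1 w1=1 w3=0 w5=1 w7=1 w4=0
  Δ1: clk:0→1
  Δ2: w4:0→1
  Δ3: w2:0→1, w5:1→0, w7:1→0
  Δ4: w2:1→0, w0:0→1, w1:1→0, w3:0→1
  Δ5: w1:0→1, w5:0→1
  Δ6: w0:1→0, w3:1→0, w5:1→0
  Δ7: w0:0→1, w3:0→1
  Δ8: w3:1→0
  (8Δ to stable)
t=3 Δ0: clk=1 w2=0 w0=1 w6=1 w1=1 w3=0 w5=0 w7=0 w4=1
  Δ1: clk:1→0
  (1Δ to stable)
t=4 Δ0: clk=0 w2=0 w0=1 w6=1 w1=1 w3=0 w5=0 w7=0 w4=1
  Δ1: clk:0→1
  Δ2: w4:1→0
  Δ3: w5:0→1, w7:0→1
  Δ4: w0:1→0, w3:0→1
  Δ5: w3:1→0
  (5Δ to stable)
t=5 Δ0: clk=1 w2=0 w0=0 w6=1 w1=1 w3=0 w5=1 w7=1 w4=0
  Δ1: clk:1→0
  (1Δ to stable)
t=6 Δ0: clk=0 w2=0 w0=0 w6=1 w1=1 w3=0 w5=1 w7=1 w4=0
  Δ1: clk:0→1
  Δ2: w4:0→1
  Δ3: w2:0→1, w5:1→0, w7:1→0
  Δ4: w2:1→0, w0:0→1, w1:1→0, w3:0→1
  Δ5: w1:0→1, w5:0→1
  Δ6: w0:1→0, w3:1→0, w5:1→0
  Δ7: w0:0→1, w3:0→1
  Δ8: w3:1→0
  (8Δ to stable)
t=7 Δ0: clk=1 w2=0 w0=1 w6=1 w1=1 w3=0 w5=0 w7=0 w4=1
  Δ1: clk:1→0
  (1Δ to stable)
t=8 Δ0: clk=0 w2=0 w0=1 w6=1 w1=1 w3=0 w5=0 w7=0 w4=1
  Δ1: clk:0→1
  Δ2: w4:1→0
  Δ3: w5:0→1, w7:0→1
  Δ4: w0:1→0, w3:0→1
  Δ5: w3:1→0
  (5Δ to stable)
t=9 Δ0: clk=1 w2=0 w0=0 w6=1 w1=1 w3=0 w5=1 w7=1 w4=0
  Δ1: clk:1→0
  (1Δ to stable)
t=10 Δ0: clk=0 w2=0 w0=0 w6=1 w1=1 w3=0 w5=1 w7=1 w4=0
  Δ1: clk:0→1
  Δ2: w4:0→1
  Δ3: w2:0→1, w5:1→0, w7:1→0
  Δ4: w2:1→0, w0:0→1, w1:1→0, w3:0→1
  Δ5: w1:0→1, w5:0→1
  Δ6: w0:1→0, w3:1→0, w5:1→0
  Δ7: w0:0→1, w3:0→1
  Δ8: w3:1→0
  (8Δ to stable)
t=11 Δ0: clk=1 w2=0 w0=1 w6=1 w1=1 w3=0 w5=0 w7=0 w4=1
  Δ1: clk:1→0
  (1Δ to stable)
t=12 Δ0: clk=0 w2=0 w0=1 w6=1 w1=1 w3=0 w5=0 w7=0 w4=1
  Δ1: clk:0→1
  Δ2: w4:1→0
  Δ3: w5:0→1, w7:0→1
  Δ4: w0:1→0, w3:0→1
  Δ5: w3:1→0
  (5Δ to stable)
t=13 Δ0: clk=1 w2=0 w0=0 w6=1 w1=1 w3=0 w5=1 w7=1 w4=0
  Δ1: clk:1→0
  (1Δ to stable)
t=14 Δ0: clk=0 w2=0 w0=0 w6=1 w1=1 w3=0 w5=1 w7=1 w4=0
  Δ1: clk:0→1
  Δ2: w4:0→1
  Δ3: w2:0→1, w5:1→0, w7:1→0
  Δ4: w2:1→0, w0:0→1, w1:1→0, w3:0→1
  Δ5: w1:0→1, w5:0→1
  Δ6: w0:1→0, w3:1→0, w5:1→0
  Δ7: w0:0→1, w3:0→1
  Δ8: w3:1→0
  (8Δ to stable)
t=15 Δ0: clk=1 w2=0 w0=1 w6=1 w1=1 w3=0 w5=0 w7=0 w4=1
  Δ1: clk:1→0
  (1Δ to stable)
t=16 Δ0: clk=0 w2=0 w0=1 w6=1 w1=1 w3=0 w5=0 w7=0 w4=1
  Δ1: clk:0→1
  Δ2: w4:1→0
  Δ3: w5:0→1, w7:0→1
  Δ4: w0:1→0, w3:0→1
  Δ5: w3:1→0
  (5Δ to stable)
t=17 Δ0: clk=1 w2=0 w0=0 w6=1 w1=1 w3=0 w5=1 w7=1 w4=0
  Δ1: clk:1→0
  (1Δ to stable)
t=18 Δ0: clk=0 w2=0 w0=0 w6=1 w1=1 w3=0 w5=1 w7=1 w4=0
  Δ1: clk:0→1
  Δ2: w4:0→1
  Δ3: w2:0→1, w5:1→0, w7:1→0
  Δ4: w2:1→0, w0:0→1, w1:1→0, w3:0→1
  Δ5: w1:0→1, w5:0→1
  Δ6: w0:1→0, w3:1→0, w5:1→0
  Δ7: w0:0→1, w3:0→1
  Δ8: w3:1→0
  (8Δ to stable)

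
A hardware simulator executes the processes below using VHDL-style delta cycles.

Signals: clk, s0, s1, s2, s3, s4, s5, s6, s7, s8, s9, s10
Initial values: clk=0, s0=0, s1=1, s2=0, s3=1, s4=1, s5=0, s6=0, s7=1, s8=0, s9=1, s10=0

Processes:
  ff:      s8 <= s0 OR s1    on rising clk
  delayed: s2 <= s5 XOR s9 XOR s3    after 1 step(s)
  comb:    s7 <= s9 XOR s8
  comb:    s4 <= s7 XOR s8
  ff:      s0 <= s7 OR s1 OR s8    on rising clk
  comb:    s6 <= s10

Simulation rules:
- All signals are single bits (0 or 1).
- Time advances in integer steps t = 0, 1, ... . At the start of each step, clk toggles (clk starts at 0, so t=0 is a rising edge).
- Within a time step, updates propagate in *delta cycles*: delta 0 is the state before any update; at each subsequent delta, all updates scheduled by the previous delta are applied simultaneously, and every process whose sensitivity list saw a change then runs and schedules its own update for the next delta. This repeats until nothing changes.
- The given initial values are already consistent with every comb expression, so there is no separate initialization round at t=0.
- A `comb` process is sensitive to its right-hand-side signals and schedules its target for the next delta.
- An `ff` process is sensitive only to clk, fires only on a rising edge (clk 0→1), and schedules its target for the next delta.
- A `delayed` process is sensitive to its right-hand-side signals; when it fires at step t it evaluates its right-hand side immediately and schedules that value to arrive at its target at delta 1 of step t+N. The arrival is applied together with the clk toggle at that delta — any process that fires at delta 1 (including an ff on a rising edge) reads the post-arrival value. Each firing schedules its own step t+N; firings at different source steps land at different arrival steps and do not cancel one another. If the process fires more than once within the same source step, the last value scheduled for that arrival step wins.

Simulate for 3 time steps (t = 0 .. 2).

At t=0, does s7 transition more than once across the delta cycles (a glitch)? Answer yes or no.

no

t0.Δ0 clk=0 s0=0 s1=1 s3=1 s9=1 s4=1 s6=0 s7=1 s8=0 s2=0 s5=0 s10=0
t0.Δ1 clk=1 s0=0 s1=1 s3=1 s9=1 s4=1 s6=0 s7=1 s8=0 s2=0 s5=0 s10=0
t0.Δ2 clk=1 s0=1 s1=1 s3=1 s9=1 s4=1 s6=0 s7=1 s8=1 s2=0 s5=0 s10=0
t0.Δ3 clk=1 s0=1 s1=1 s3=1 s9=1 s4=0 s6=0 s7=0 s8=1 s2=0 s5=0 s10=0
t0.Δ4 clk=1 s0=1 s1=1 s3=1 s9=1 s4=1 s6=0 s7=0 s8=1 s2=0 s5=0 s10=0
t1.Δ0 clk=1 s0=1 s1=1 s3=1 s9=1 s4=1 s6=0 s7=0 s8=1 s2=0 s5=0 s10=0
t1.Δ1 clk=0 s0=1 s1=1 s3=1 s9=1 s4=1 s6=0 s7=0 s8=1 s2=0 s5=0 s10=0
t2.Δ0 clk=0 s0=1 s1=1 s3=1 s9=1 s4=1 s6=0 s7=0 s8=1 s2=0 s5=0 s10=0
t2.Δ1 clk=1 s0=1 s1=1 s3=1 s9=1 s4=1 s6=0 s7=0 s8=1 s2=0 s5=0 s10=0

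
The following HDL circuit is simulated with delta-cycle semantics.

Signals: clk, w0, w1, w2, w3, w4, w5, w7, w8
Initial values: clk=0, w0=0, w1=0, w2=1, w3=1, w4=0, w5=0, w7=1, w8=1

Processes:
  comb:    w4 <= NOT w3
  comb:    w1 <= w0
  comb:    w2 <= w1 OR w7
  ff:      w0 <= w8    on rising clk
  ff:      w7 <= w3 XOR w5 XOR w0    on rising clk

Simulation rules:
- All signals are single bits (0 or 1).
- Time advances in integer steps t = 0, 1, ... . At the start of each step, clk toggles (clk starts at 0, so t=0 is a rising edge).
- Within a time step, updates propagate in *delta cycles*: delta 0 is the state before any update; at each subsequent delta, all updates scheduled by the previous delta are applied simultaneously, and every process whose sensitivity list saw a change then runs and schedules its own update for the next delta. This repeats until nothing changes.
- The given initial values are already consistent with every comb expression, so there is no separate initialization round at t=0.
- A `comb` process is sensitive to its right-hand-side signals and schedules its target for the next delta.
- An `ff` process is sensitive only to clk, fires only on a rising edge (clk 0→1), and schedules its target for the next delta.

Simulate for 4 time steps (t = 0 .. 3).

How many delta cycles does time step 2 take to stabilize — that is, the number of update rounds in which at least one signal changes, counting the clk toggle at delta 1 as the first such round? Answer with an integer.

t=0 Δ0: w4=0 w7=1 w1=0 w2=1 w5=0 w3=1 clk=0 w0=0 w8=1
  Δ1: clk:0→1
  Δ2: w0:0→1
  Δ3: w1:0→1
  (3Δ to stable)
t=1 Δ0: w4=0 w7=1 w1=1 w2=1 w5=0 w3=1 clk=1 w0=1 w8=1
  Δ1: clk:1→0
  (1Δ to stable)
t=2 Δ0: w4=0 w7=1 w1=1 w2=1 w5=0 w3=1 clk=0 w0=1 w8=1
  Δ1: clk:0→1
  Δ2: w7:1→0
  (2Δ to stable)
t=3 Δ0: w4=0 w7=0 w1=1 w2=1 w5=0 w3=1 clk=1 w0=1 w8=1
  Δ1: clk:1→0
  (1Δ to stable)

2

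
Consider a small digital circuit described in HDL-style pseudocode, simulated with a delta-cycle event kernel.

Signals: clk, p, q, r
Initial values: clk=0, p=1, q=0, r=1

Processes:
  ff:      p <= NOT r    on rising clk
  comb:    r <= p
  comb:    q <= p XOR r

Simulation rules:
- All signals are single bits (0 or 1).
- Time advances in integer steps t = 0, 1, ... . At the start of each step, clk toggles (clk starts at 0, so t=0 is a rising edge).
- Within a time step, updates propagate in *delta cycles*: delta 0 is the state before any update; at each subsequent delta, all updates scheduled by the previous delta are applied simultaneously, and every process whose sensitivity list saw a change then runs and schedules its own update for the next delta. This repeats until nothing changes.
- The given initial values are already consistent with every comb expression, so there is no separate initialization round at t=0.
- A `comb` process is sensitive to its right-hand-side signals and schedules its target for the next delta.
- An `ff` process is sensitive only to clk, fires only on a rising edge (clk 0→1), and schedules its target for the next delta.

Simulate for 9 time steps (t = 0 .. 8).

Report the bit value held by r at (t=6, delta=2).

0

t=0 Δ0: clk=0 p=1 r=1 q=0
  Δ1: clk:0→1
  Δ2: p:1→0
  Δ3: r:1→0, q:0→1
  Δ4: q:1→0
  (4Δ to stable)
t=1 Δ0: clk=1 p=0 r=0 q=0
  Δ1: clk:1→0
  (1Δ to stable)
t=2 Δ0: clk=0 p=0 r=0 q=0
  Δ1: clk:0→1
  Δ2: p:0→1
  Δ3: r:0→1, q:0→1
  Δ4: q:1→0
  (4Δ to stable)
t=3 Δ0: clk=1 p=1 r=1 q=0
  Δ1: clk:1→0
  (1Δ to stable)
t=4 Δ0: clk=0 p=1 r=1 q=0
  Δ1: clk:0→1
  Δ2: p:1→0
  Δ3: r:1→0, q:0→1
  Δ4: q:1→0
  (4Δ to stable)
t=5 Δ0: clk=1 p=0 r=0 q=0
  Δ1: clk:1→0
  (1Δ to stable)
t=6 Δ0: clk=0 p=0 r=0 q=0
  Δ1: clk:0→1
  Δ2: p:0→1
  Δ3: r:0→1, q:0→1
  Δ4: q:1→0
  (4Δ to stable)
t=7 Δ0: clk=1 p=1 r=1 q=0
  Δ1: clk:1→0
  (1Δ to stable)
t=8 Δ0: clk=0 p=1 r=1 q=0
  Δ1: clk:0→1
  Δ2: p:1→0
  Δ3: r:1→0, q:0→1
  Δ4: q:1→0
  (4Δ to stable)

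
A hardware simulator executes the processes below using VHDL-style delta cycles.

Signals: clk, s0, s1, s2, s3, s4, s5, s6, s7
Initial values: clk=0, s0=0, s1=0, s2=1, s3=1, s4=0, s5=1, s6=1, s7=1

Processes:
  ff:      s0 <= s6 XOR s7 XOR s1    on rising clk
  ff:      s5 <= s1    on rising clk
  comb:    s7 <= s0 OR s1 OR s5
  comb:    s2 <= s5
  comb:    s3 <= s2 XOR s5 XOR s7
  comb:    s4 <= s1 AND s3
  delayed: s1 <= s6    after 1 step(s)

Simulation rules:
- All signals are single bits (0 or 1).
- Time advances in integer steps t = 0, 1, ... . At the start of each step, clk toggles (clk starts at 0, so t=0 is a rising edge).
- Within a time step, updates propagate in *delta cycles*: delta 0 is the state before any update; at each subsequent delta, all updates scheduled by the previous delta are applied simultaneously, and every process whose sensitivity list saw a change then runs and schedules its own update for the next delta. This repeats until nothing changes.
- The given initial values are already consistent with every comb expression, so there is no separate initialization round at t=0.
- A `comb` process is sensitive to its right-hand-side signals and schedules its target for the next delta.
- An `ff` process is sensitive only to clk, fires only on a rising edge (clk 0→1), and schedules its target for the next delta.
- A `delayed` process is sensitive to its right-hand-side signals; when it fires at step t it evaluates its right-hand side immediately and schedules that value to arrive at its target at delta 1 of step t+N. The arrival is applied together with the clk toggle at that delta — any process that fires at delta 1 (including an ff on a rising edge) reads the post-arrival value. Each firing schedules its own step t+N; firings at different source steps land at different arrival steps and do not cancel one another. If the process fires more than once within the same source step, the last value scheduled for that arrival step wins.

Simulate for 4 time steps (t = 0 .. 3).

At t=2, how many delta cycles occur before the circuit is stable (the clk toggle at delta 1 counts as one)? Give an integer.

[bits: s7,s3,s5,s0,s6,s4,s2,s1,clk]
t=0: Δ0=111010100 Δ1=111010101 Δ2=110010101 Δ3=000010001 | 3Δ
t=1: Δ0=000010001 Δ1=000010000 | 1Δ
t=2: Δ0=000010000 Δ1=000010001 Δ2=000110001 Δ3=100110001 Δ4=110110001 | 4Δ
t=3: Δ0=110110001 Δ1=110110000 | 1Δ

4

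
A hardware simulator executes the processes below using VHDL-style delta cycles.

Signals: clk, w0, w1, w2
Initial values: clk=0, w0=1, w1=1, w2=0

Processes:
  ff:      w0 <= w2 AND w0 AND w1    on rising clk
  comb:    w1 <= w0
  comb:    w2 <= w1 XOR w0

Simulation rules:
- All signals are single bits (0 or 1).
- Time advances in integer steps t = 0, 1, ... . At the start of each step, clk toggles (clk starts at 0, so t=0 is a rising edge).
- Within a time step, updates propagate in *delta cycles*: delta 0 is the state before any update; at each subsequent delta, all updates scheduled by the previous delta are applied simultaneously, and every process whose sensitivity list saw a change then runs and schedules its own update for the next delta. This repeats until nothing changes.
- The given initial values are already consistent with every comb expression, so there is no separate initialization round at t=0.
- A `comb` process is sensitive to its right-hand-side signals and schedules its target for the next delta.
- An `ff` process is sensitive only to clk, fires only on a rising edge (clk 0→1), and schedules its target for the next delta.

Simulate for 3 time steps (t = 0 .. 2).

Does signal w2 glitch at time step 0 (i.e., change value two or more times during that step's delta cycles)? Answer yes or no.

t0.Δ0 w0=1 clk=0 w1=1 w2=0
t0.Δ1 w0=1 clk=1 w1=1 w2=0
t0.Δ2 w0=0 clk=1 w1=1 w2=0
t0.Δ3 w0=0 clk=1 w1=0 w2=1
t0.Δ4 w0=0 clk=1 w1=0 w2=0
t1.Δ0 w0=0 clk=1 w1=0 w2=0
t1.Δ1 w0=0 clk=0 w1=0 w2=0
t2.Δ0 w0=0 clk=0 w1=0 w2=0
t2.Δ1 w0=0 clk=1 w1=0 w2=0

yes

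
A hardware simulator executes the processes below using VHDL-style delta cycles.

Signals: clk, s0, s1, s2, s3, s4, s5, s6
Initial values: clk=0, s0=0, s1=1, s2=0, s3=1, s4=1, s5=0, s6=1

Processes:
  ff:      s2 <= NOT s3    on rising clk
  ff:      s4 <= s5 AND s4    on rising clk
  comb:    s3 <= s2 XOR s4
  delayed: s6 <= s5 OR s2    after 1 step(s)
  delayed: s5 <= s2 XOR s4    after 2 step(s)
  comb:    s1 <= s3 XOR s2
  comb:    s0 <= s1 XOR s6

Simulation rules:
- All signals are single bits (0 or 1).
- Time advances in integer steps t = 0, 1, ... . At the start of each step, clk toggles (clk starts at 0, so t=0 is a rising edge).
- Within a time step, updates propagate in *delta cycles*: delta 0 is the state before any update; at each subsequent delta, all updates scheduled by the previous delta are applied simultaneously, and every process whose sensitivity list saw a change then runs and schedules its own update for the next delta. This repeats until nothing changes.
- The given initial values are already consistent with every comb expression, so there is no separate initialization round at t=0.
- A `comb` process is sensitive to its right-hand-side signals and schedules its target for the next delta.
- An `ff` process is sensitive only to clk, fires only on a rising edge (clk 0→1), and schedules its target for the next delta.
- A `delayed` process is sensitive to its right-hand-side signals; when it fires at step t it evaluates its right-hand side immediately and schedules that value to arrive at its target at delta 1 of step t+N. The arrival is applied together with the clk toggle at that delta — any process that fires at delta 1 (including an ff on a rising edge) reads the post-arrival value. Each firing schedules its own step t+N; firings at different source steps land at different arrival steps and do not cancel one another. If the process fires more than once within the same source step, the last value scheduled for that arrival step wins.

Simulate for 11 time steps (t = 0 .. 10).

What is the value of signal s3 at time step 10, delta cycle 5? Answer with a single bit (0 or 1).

[bits: s2,s1,s0,s5,s6,s3,clk,s4]
t=0: Δ0=01001101 Δ1=01001111 Δ2=01001110 Δ3=01001010 Δ4=00001010 Δ5=00101010 | 5Δ
t=1: Δ0=00101010 Δ1=00101000 | 1Δ
t=2: Δ0=00101000 Δ1=00101010 Δ2=10101010 Δ3=11101110 Δ4=10001110 Δ5=10101110 | 5Δ
t=3: Δ0=10101110 Δ1=10101100 | 1Δ
t=4: Δ0=10101100 Δ1=10111110 Δ2=00111110 Δ3=01111010 Δ4=00011010 Δ5=00111010 | 5Δ
t=5: Δ0=00111010 Δ1=00111000 | 1Δ
t=6: Δ0=00111000 Δ1=00101010 Δ2=10101010 Δ3=11101110 Δ4=10001110 Δ5=10101110 | 5Δ
t=7: Δ0=10101110 Δ1=10101100 | 1Δ
t=8: Δ0=10101100 Δ1=10111110 Δ2=00111110 Δ3=01111010 Δ4=00011010 Δ5=00111010 | 5Δ
t=9: Δ0=00111010 Δ1=00111000 | 1Δ
t=10: Δ0=00111000 Δ1=00101010 Δ2=10101010 Δ3=11101110 Δ4=10001110 Δ5=10101110 | 5Δ

1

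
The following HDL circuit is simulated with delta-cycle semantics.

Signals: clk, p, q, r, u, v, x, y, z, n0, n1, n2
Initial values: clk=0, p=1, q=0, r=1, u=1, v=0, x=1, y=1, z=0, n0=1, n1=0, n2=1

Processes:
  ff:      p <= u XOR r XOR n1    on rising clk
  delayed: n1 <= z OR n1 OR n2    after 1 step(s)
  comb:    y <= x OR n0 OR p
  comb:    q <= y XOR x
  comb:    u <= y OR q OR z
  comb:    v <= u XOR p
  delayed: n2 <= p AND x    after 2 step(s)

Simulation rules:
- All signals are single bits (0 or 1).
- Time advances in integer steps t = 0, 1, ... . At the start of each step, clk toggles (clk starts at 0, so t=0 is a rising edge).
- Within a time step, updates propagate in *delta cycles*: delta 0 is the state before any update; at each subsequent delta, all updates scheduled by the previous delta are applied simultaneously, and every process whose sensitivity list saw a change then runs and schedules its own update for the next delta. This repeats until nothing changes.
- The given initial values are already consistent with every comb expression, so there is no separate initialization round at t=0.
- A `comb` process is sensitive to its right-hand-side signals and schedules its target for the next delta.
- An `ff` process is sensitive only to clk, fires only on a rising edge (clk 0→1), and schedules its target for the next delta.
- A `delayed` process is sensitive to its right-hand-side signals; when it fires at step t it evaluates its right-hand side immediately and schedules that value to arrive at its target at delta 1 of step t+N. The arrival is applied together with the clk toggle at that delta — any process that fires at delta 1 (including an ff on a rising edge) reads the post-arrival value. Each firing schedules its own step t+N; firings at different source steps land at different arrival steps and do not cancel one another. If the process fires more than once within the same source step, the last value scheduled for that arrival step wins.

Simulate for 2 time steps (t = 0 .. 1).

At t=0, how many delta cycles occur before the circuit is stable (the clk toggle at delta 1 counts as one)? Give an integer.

[bits: v,x,r,y,clk,n1,q,p,u,z,n2,n0]
t=0: Δ0=011100011011 Δ1=011110011011 Δ2=011110001011 Δ3=111110001011 | 3Δ
t=1: Δ0=111110001011 Δ1=111100001011 | 1Δ

3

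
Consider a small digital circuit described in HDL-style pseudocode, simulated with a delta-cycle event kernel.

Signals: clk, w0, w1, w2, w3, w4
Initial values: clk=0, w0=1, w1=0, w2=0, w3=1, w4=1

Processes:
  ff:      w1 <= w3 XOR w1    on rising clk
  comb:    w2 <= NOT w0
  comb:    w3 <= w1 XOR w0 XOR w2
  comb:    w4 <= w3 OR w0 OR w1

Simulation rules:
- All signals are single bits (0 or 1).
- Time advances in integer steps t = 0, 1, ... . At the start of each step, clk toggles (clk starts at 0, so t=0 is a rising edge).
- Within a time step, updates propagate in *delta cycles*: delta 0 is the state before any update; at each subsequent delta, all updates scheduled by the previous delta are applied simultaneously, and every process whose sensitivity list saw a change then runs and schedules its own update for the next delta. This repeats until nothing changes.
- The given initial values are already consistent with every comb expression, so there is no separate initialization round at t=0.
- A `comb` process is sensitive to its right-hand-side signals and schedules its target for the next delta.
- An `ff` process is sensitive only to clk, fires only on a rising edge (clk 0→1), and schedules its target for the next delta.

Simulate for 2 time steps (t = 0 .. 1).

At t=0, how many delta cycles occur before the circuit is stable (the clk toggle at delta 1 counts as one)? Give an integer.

t0.Δ0 w2=0 w4=1 w3=1 w1=0 w0=1 clk=0
t0.Δ1 w2=0 w4=1 w3=1 w1=0 w0=1 clk=1
t0.Δ2 w2=0 w4=1 w3=1 w1=1 w0=1 clk=1
t0.Δ3 w2=0 w4=1 w3=0 w1=1 w0=1 clk=1
t1.Δ0 w2=0 w4=1 w3=0 w1=1 w0=1 clk=1
t1.Δ1 w2=0 w4=1 w3=0 w1=1 w0=1 clk=0

3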